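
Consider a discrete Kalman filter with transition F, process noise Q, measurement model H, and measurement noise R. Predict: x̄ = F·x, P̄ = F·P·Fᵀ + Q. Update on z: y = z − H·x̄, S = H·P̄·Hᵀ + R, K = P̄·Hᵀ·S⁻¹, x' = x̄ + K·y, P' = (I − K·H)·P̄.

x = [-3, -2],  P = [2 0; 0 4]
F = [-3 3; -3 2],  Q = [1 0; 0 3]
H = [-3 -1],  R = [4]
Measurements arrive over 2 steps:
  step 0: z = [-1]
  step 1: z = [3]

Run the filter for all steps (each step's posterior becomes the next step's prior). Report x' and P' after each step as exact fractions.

step 0: x̄ = F·x = [3, 5]
step 0: P̄ = F·P·Fᵀ + Q = [55 42; 42 37]
step 0: y = z − H·x̄ = [13]
step 0: S = H·P̄·Hᵀ + R = [788]
step 0: K = P̄·Hᵀ·S⁻¹ = [-207/788; -163/788]
step 0: x' = x̄ + K·y = [-327/788, 1821/788]
step 0: P' = (I − K·H)·P̄ = [491/788 -645/788; -645/788 2587/788]
step 1: x̄ = F·x = [1611/197, 4623/788]
step 1: P̄ = F·P·Fᵀ + Q = [10025/197 7404/197; 7404/197 24871/788]
step 1: y = z − H·x̄ = [26319/788]
step 1: S = H·P̄·Hᵀ + R = [566619/788]
step 1: K = P̄·Hᵀ·S⁻¹ = [-49972/188873; -113719/566619]
step 1: x' = x̄ + K·y = [-124512/188873, -157991/188873]
step 1: P' = (I − K·H)·P̄ = [104321/188873 -113075/188873; -113075/188873 1472551/566619]

step 0: x' = [-327/788, 1821/788], P' = [491/788 -645/788; -645/788 2587/788]
step 1: x' = [-124512/188873, -157991/188873], P' = [104321/188873 -113075/188873; -113075/188873 1472551/566619]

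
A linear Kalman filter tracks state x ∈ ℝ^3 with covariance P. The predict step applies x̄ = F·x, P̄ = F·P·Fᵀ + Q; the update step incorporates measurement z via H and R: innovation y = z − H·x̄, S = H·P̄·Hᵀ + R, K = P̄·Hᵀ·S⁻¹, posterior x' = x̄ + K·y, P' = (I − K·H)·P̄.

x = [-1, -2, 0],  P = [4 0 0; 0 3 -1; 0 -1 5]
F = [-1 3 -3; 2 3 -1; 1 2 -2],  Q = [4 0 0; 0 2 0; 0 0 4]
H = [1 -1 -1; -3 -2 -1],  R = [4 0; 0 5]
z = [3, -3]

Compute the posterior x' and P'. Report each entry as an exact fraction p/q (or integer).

x' = [4463/2253, -1417/751, 1697/2253]
P' = [1990/2253 -790/751 1280/2253; -790/751 29606/9763 -23392/9763; 1280/2253 -23392/9763 36184/9763]

x̄ = F·x = [-5, -8, -5]
P̄ = F·P·Fᵀ + Q = [98 46 56; 46 56 44; 56 44 48]
y = z − H·x̄ = [-5, -39]
S = H·P̄·Hᵀ + R = [90 156; 156 2223]
K = P̄·Hᵀ·S⁻¹ = [770/2253 -502/2253; -317/751 -1002/9763; -418/2253 -1208/9763]
x' = x̄ + K·y = [4463/2253, -1417/751, 1697/2253]
P' = (I − K·H)·P̄ = [1990/2253 -790/751 1280/2253; -790/751 29606/9763 -23392/9763; 1280/2253 -23392/9763 36184/9763]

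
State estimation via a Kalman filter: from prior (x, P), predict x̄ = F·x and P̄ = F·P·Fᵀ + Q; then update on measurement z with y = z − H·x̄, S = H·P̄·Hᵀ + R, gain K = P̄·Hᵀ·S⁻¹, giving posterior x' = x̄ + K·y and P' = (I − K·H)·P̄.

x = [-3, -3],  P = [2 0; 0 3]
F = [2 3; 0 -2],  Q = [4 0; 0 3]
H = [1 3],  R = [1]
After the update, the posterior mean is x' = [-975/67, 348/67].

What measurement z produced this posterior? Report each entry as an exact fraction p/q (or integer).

z = [1]

x̄ = F·x = [-15, 6]
P̄ = F·P·Fᵀ + Q = [39 -18; -18 15]
S = H·P̄·Hᵀ + R = [67]
K = P̄·Hᵀ·S⁻¹ = [-15/67; 27/67]
x' − x̄ = [30/67, -54/67] = K·y
y = (KᵀK)⁻¹·Kᵀ·(x' − x̄) = [-2]
z = y + H·x̄ = [-2] + [3] = [1]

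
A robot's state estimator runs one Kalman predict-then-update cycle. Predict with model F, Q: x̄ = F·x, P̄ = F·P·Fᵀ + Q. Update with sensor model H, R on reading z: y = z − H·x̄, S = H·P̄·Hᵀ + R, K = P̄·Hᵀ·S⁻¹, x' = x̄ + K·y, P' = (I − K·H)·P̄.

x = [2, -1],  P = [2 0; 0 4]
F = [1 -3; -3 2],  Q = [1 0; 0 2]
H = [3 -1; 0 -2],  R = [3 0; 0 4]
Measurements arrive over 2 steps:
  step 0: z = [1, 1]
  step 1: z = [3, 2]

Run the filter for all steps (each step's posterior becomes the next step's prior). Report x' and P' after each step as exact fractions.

step 0: x̄ = F·x = [5, -8]
step 0: P̄ = F·P·Fᵀ + Q = [39 -30; -30 36]
step 0: y = z − H·x̄ = [-22, -15]
step 0: S = H·P̄·Hᵀ + R = [570 252; 252 148]
step 0: K = P̄·Hᵀ·S⁻¹ = [7/22 -3/22; -21/869 -387/869]
step 0: x' = x̄ + K·y = [1/22, -685/869]
step 0: P' = (I − K·H)·P̄ = [9/22 3/11; 3/11 774/869]
step 1: x̄ = F·x = [4189/1738, -2977/1738]
step 1: P̄ = F·P·Fᵀ + Q = [13537/1738 -6207/1738; -6207/1738 10379/1738]
step 1: y = z − H·x̄ = [-5165/869, -1239/869]
step 1: S = H·P̄·Hᵀ + R = [87334/869 29000/869; 29000/869 24234/869]
step 1: K = P̄·Hᵀ·S⁻¹ = [222837/733862 -78699/733862; -14500/366931 -279597/733862]
step 1: x' = x̄ + K·y = [556535/733862, -343008/366931]
step 1: P' = (I − K·H)·P̄ = [275303/733862 78699/366931; 78699/366931 279597/366931]

step 0: x' = [1/22, -685/869], P' = [9/22 3/11; 3/11 774/869]
step 1: x' = [556535/733862, -343008/366931], P' = [275303/733862 78699/366931; 78699/366931 279597/366931]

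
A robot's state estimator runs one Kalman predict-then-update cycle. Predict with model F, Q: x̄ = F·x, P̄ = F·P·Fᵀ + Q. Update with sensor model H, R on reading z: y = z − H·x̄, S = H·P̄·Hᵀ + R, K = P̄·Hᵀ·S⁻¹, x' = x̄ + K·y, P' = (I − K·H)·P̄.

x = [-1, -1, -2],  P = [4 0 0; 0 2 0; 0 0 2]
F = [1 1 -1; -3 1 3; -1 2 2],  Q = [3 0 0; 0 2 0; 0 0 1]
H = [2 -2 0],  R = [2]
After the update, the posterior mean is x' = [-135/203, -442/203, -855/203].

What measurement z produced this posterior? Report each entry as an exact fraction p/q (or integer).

x̄ = F·x = [0, -4, -5]
P̄ = F·P·Fᵀ + Q = [11 -16 -4; -16 58 28; -4 28 21]
S = H·P̄·Hᵀ + R = [406]
K = P̄·Hᵀ·S⁻¹ = [27/203; -74/203; -32/203]
x' − x̄ = [-135/203, 370/203, 160/203] = K·y
y = (KᵀK)⁻¹·Kᵀ·(x' − x̄) = [-5]
z = y + H·x̄ = [-5] + [8] = [3]

z = [3]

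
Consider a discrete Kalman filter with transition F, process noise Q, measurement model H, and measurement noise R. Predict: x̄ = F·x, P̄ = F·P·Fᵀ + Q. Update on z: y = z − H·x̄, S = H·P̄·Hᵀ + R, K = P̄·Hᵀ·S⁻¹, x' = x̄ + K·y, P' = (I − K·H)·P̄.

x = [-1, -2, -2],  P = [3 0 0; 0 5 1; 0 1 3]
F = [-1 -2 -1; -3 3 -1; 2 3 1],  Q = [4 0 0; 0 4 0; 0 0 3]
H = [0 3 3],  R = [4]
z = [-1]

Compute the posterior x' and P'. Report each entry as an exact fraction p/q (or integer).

x̄ = F·x = [7, -1, -10]
P̄ = F·P·Fᵀ + Q = [34 -19 -44; -19 73 24; -44 24 69]
y = z − H·x̄ = [32]
S = H·P̄·Hᵀ + R = [1714]
K = P̄·Hᵀ·S⁻¹ = [-189/1714; 291/1714; 279/1714]
x' = x̄ + K·y = [2975/857, 3799/857, -4106/857]
P' = (I − K·H)·P̄ = [22555/1714 22433/1714 -22685/1714; 22433/1714 40441/1714 -40053/1714; -22685/1714 -40053/1714 40425/1714]

x' = [2975/857, 3799/857, -4106/857]
P' = [22555/1714 22433/1714 -22685/1714; 22433/1714 40441/1714 -40053/1714; -22685/1714 -40053/1714 40425/1714]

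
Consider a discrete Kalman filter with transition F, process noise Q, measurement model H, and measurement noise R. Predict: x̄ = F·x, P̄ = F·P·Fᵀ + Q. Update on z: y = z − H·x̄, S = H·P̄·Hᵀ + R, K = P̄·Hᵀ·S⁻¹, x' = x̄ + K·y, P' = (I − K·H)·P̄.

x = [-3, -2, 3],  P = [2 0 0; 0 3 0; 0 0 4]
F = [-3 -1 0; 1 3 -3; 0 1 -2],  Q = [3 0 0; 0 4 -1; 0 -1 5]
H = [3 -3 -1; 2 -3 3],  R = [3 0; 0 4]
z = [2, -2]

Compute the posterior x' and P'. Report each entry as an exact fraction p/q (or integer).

x' = [114107/60565, 81407/60565, -6385/12113]
P' = [606072/60565 552077/60565 32121/12113; 552077/60565 1547651/181695 30519/12113; 32121/12113 30519/12113 13605/12113]

x̄ = F·x = [11, -18, -8]
P̄ = F·P·Fᵀ + Q = [24 -15 -3; -15 69 32; -3 32 24]
y = z − H·x̄ = [-93, -54]
S = H·P̄·Hᵀ + R = [1344 705; 705 505]
K = P̄·Hᵀ·S⁻¹ = [92/12113 9432/60565; -8803/36339 3572/60565; -2933/12113 3375/12113]
x' = x̄ + K·y = [114107/60565, 81407/60565, -6385/12113]
P' = (I − K·H)·P̄ = [606072/60565 552077/60565 32121/12113; 552077/60565 1547651/181695 30519/12113; 32121/12113 30519/12113 13605/12113]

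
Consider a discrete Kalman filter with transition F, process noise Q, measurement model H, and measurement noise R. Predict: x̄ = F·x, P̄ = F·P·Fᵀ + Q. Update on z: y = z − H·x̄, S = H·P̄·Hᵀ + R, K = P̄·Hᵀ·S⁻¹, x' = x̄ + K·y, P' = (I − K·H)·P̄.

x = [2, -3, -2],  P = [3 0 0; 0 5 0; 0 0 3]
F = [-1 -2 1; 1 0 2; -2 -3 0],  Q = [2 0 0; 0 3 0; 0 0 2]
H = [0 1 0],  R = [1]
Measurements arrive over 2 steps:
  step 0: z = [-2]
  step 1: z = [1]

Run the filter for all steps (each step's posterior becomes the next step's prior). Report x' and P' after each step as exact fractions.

step 0: x' = [2, -2, 5], P' = [523/19 3/19 702/19; 3/19 18/19 -6/19; 702/19 -6/19 1085/19]
step 1: x' = [43636/7747, 7956/7747, 57591/7747], P' = [93899/7747 963/7747 107936/7747; 963/7747 7728/7747 -3827/7747; 107936/7747 -3827/7747 178373/7747]

step 0: x̄ = F·x = [2, -2, 5]
step 0: P̄ = F·P·Fᵀ + Q = [28 3 36; 3 18 -6; 36 -6 59]
step 0: y = z − H·x̄ = [0]
step 0: S = H·P̄·Hᵀ + R = [19]
step 0: K = P̄·Hᵀ·S⁻¹ = [3/19; 18/19; -6/19]
step 0: x' = x̄ + K·y = [2, -2, 5]
step 0: P' = (I − K·H)·P̄ = [523/19 3/19 702/19; 3/19 18/19 -6/19; 702/19 -6/19 1085/19]
step 1: x̄ = F·x = [7, 12, 2]
step 1: P̄ = F·P·Fᵀ + Q = [350/19 963/19 -211/19; 963/19 7728/19 -3827/19; -211/19 -3827/19 2328/19]
step 1: y = z − H·x̄ = [-11]
step 1: S = H·P̄·Hᵀ + R = [7747/19]
step 1: K = P̄·Hᵀ·S⁻¹ = [963/7747; 7728/7747; -3827/7747]
step 1: x' = x̄ + K·y = [43636/7747, 7956/7747, 57591/7747]
step 1: P' = (I − K·H)·P̄ = [93899/7747 963/7747 107936/7747; 963/7747 7728/7747 -3827/7747; 107936/7747 -3827/7747 178373/7747]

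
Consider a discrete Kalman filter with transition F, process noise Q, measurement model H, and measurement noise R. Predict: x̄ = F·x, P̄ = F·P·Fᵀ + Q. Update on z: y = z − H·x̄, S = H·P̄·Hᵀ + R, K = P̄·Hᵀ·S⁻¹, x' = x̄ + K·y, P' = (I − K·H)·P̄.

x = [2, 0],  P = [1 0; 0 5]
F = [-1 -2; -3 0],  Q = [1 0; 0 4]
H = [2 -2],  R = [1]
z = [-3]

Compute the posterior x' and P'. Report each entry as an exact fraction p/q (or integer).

x̄ = F·x = [-2, -6]
P̄ = F·P·Fᵀ + Q = [22 3; 3 13]
y = z − H·x̄ = [-11]
S = H·P̄·Hᵀ + R = [117]
K = P̄·Hᵀ·S⁻¹ = [38/117; -20/117]
x' = x̄ + K·y = [-652/117, -482/117]
P' = (I − K·H)·P̄ = [1130/117 1111/117; 1111/117 1121/117]

x' = [-652/117, -482/117]
P' = [1130/117 1111/117; 1111/117 1121/117]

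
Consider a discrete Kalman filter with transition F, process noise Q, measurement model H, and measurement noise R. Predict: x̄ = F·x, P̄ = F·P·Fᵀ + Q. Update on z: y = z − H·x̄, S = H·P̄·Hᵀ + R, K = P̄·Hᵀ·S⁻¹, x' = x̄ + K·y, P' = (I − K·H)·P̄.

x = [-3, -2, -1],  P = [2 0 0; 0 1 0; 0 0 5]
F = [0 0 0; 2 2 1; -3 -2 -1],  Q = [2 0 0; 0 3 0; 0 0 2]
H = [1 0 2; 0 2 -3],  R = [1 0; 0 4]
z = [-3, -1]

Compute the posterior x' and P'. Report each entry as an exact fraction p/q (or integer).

x̄ = F·x = [0, -11, 14]
P̄ = F·P·Fᵀ + Q = [2 0 0; 0 20 -21; 0 -21 29]
y = z − H·x̄ = [-31, 63]
S = H·P̄·Hᵀ + R = [119 -258; -258 597]
K = P̄·Hᵀ·S⁻¹ = [398/1493 172/1493; 500/1493 1421/4479; 448/1493 -129/1493]
x' = x̄ + K·y = [-1502/1493, -2082/1493, -1113/1493]
P' = (I − K·H)·P̄ = [2190/1493 -1000/1493 -896/1493; -1000/1493 6217/4479 750/1493; -896/1493 750/1493 672/1493]

x' = [-1502/1493, -2082/1493, -1113/1493]
P' = [2190/1493 -1000/1493 -896/1493; -1000/1493 6217/4479 750/1493; -896/1493 750/1493 672/1493]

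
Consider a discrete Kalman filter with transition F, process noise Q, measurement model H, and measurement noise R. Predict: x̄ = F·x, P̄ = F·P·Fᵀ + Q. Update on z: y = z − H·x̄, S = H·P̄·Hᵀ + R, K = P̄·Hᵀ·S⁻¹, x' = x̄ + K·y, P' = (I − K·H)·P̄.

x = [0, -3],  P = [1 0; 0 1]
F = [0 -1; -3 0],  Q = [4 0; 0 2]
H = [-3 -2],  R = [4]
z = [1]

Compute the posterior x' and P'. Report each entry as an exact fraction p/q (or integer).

x' = [43/31, -220/93]
P' = [80/31 -110/31; -110/31 539/93]

x̄ = F·x = [3, 0]
P̄ = F·P·Fᵀ + Q = [5 0; 0 11]
y = z − H·x̄ = [10]
S = H·P̄·Hᵀ + R = [93]
K = P̄·Hᵀ·S⁻¹ = [-5/31; -22/93]
x' = x̄ + K·y = [43/31, -220/93]
P' = (I − K·H)·P̄ = [80/31 -110/31; -110/31 539/93]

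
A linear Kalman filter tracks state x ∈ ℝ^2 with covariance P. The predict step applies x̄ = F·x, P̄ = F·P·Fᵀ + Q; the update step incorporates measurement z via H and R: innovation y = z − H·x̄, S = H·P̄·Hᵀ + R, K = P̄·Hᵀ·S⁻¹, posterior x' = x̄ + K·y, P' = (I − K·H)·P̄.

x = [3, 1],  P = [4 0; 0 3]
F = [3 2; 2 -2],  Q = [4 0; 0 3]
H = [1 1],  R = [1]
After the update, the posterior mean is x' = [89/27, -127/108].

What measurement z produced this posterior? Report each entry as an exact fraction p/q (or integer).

x̄ = F·x = [11, 4]
P̄ = F·P·Fᵀ + Q = [52 12; 12 31]
S = H·P̄·Hᵀ + R = [108]
K = P̄·Hᵀ·S⁻¹ = [16/27; 43/108]
x' − x̄ = [-208/27, -559/108] = K·y
y = (KᵀK)⁻¹·Kᵀ·(x' − x̄) = [-13]
z = y + H·x̄ = [-13] + [15] = [2]

z = [2]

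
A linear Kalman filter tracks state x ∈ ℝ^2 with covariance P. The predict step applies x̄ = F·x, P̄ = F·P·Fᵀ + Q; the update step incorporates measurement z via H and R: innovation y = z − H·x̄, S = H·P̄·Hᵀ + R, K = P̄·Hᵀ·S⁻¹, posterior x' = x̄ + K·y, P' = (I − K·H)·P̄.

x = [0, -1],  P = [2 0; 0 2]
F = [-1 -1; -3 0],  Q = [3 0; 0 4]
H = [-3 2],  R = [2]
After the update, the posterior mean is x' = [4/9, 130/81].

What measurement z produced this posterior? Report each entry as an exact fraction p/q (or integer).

z = [2]

x̄ = F·x = [1, 0]
P̄ = F·P·Fᵀ + Q = [7 6; 6 22]
S = H·P̄·Hᵀ + R = [81]
K = P̄·Hᵀ·S⁻¹ = [-1/9; 26/81]
x' − x̄ = [-5/9, 130/81] = K·y
y = (KᵀK)⁻¹·Kᵀ·(x' − x̄) = [5]
z = y + H·x̄ = [5] + [-3] = [2]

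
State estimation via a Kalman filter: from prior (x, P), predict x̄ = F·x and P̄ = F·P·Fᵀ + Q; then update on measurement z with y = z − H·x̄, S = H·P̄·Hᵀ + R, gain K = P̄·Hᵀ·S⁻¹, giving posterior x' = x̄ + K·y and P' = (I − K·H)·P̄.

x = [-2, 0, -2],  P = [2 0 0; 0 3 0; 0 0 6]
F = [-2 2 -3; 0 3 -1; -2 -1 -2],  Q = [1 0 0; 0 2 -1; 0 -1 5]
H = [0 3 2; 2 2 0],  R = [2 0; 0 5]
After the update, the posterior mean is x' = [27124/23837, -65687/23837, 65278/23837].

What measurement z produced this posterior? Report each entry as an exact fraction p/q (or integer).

x̄ = F·x = [10, 2, 8]
P̄ = F·P·Fᵀ + Q = [75 36 38; 36 35 2; 38 2 40]
S = H·P̄·Hᵀ + R = [501 586; 586 733]
K = P̄·Hᵀ·S⁻¹ = [4780/23837 3398/23837; -3315/23837 7268/23837; 16158/23837 -10316/23837]
x' − x̄ = [-211246/23837, -113361/23837, -125418/23837] = K·y
y = (KᵀK)⁻¹·Kᵀ·(x' − x̄) = [-25, -27]
z = y + H·x̄ = [-25, -27] + [22, 24] = [-3, -3]

z = [-3, -3]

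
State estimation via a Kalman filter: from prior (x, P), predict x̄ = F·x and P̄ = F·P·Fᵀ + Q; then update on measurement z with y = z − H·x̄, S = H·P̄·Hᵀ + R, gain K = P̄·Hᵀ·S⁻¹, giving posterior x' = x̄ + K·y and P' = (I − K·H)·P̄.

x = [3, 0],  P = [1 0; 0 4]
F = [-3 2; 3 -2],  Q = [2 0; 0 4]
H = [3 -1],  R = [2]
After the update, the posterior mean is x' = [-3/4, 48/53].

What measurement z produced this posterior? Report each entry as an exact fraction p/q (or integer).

z = [-3]

x̄ = F·x = [-9, 9]
P̄ = F·P·Fᵀ + Q = [27 -25; -25 29]
S = H·P̄·Hᵀ + R = [424]
K = P̄·Hᵀ·S⁻¹ = [1/4; -13/53]
x' − x̄ = [33/4, -429/53] = K·y
y = (KᵀK)⁻¹·Kᵀ·(x' − x̄) = [33]
z = y + H·x̄ = [33] + [-36] = [-3]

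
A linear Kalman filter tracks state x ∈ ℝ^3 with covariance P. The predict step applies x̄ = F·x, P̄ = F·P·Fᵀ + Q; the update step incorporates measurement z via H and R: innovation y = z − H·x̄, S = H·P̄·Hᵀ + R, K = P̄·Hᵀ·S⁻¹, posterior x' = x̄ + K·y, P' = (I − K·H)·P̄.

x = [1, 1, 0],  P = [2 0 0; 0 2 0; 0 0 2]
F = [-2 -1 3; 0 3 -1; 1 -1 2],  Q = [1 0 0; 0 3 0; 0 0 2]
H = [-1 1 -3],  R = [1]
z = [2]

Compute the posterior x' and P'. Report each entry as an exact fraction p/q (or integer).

x' = [-685/323, 709/323, 248/323]
P' = [4326/323 739/323 -1172/323; 739/323 3204/323 800/323; -1172/323 800/323 678/323]

x̄ = F·x = [-3, 3, 0]
P̄ = F·P·Fᵀ + Q = [29 -12 10; -12 23 -10; 10 -10 14]
y = z − H·x̄ = [-4]
S = H·P̄·Hᵀ + R = [323]
K = P̄·Hᵀ·S⁻¹ = [-71/323; 65/323; -62/323]
x' = x̄ + K·y = [-685/323, 709/323, 248/323]
P' = (I − K·H)·P̄ = [4326/323 739/323 -1172/323; 739/323 3204/323 800/323; -1172/323 800/323 678/323]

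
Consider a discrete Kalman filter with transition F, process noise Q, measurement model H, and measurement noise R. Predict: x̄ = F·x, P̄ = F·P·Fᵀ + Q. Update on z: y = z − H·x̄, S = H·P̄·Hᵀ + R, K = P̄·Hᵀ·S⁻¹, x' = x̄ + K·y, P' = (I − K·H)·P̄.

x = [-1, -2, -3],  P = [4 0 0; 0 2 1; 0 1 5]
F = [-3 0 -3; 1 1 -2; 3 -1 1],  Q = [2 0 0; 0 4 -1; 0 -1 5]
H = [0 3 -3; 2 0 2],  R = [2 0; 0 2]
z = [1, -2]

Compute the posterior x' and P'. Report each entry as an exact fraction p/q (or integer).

x̄ = F·x = [12, 3, -4]
P̄ = F·P·Fᵀ + Q = [83 15 -48; 15 26 2; -48 2 46]
y = z − H·x̄ = [-20, -18]
S = H·P̄·Hᵀ + R = [614 114; 114 134]
K = P̄·Hᵀ·S⁻¹ = [8673/34640 10717/34640; 1443/17320 3167/17320; -1077/4330 787/4330]
x' = x̄ + K·y = [24657/17320, -16953/8660, -4973/2165]
P' = (I − K·H)·P̄ = [485733/34640 -234617/17320 -59377/4330; -234617/17320 119373/8660 29723/2165; -59377/4330 29723/2165 30082/2165]

x' = [24657/17320, -16953/8660, -4973/2165]
P' = [485733/34640 -234617/17320 -59377/4330; -234617/17320 119373/8660 29723/2165; -59377/4330 29723/2165 30082/2165]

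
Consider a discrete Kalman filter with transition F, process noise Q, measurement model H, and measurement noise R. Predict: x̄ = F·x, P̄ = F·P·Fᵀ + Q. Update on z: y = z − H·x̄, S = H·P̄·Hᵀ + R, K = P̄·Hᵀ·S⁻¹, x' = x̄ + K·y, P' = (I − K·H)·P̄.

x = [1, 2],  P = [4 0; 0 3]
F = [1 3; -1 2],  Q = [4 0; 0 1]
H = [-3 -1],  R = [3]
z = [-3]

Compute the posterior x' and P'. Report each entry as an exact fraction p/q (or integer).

x̄ = F·x = [7, 3]
P̄ = F·P·Fᵀ + Q = [35 14; 14 17]
y = z − H·x̄ = [21]
S = H·P̄·Hᵀ + R = [419]
K = P̄·Hᵀ·S⁻¹ = [-119/419; -59/419]
x' = x̄ + K·y = [434/419, 18/419]
P' = (I − K·H)·P̄ = [504/419 -1155/419; -1155/419 3642/419]

x' = [434/419, 18/419]
P' = [504/419 -1155/419; -1155/419 3642/419]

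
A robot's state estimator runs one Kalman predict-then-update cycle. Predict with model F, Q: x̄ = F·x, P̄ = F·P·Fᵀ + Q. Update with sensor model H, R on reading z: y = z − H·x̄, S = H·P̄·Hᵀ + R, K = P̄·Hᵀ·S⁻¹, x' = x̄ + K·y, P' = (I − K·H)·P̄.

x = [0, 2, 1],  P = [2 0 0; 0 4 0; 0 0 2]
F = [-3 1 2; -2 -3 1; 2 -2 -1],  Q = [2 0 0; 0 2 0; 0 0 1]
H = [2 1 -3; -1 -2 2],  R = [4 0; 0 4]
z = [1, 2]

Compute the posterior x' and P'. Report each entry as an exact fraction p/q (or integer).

x' = [5280/14411, -31345/14411, -12840/14411]
P' = [21584/14411 36/14411 10396/14411; 36/14411 42528/14411 22184/14411; 10396/14411 22184/14411 20572/14411]

x̄ = F·x = [4, -5, -5]
P̄ = F·P·Fᵀ + Q = [32 4 -24; 4 48 14; -24 14 27]
y = z − H·x̄ = [-17, 6]
S = H·P̄·Hᵀ + R = [643 -398; -398 336]
K = P̄·Hᵀ·S⁻¹ = [3004/14411 -216/14411; -5988/14411 -10181/14411; -4685/14411 -3405/14411]
x' = x̄ + K·y = [5280/14411, -31345/14411, -12840/14411]
P' = (I − K·H)·P̄ = [21584/14411 36/14411 10396/14411; 36/14411 42528/14411 22184/14411; 10396/14411 22184/14411 20572/14411]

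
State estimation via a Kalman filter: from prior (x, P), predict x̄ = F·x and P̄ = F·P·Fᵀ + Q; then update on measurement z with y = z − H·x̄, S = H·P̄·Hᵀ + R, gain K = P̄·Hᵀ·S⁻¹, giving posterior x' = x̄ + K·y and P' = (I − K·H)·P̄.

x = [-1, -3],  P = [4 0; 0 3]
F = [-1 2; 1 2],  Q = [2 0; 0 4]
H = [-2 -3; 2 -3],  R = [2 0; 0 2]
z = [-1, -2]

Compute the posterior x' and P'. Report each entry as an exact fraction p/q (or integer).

x' = [-3047/10909, 5059/10909]
P' = [2682/10909 8/10909; 8/10909 1204/10909]

x̄ = F·x = [-5, -7]
P̄ = F·P·Fᵀ + Q = [18 8; 8 20]
y = z − H·x̄ = [-32, -13]
S = H·P̄·Hᵀ + R = [350 108; 108 158]
K = P̄·Hᵀ·S⁻¹ = [-2694/10909 2670/10909; -1814/10909 -1798/10909]
x' = x̄ + K·y = [-3047/10909, 5059/10909]
P' = (I − K·H)·P̄ = [2682/10909 8/10909; 8/10909 1204/10909]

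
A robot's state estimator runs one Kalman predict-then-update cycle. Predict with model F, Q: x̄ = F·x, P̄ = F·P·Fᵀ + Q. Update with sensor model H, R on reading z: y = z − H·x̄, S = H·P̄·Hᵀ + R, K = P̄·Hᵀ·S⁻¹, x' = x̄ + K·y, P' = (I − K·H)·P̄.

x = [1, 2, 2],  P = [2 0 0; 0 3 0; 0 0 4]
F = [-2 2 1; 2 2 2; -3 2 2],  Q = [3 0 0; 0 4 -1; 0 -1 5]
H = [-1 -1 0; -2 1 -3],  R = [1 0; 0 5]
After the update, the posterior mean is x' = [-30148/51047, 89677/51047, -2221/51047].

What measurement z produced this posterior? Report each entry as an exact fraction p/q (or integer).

x̄ = F·x = [4, 10, 5]
P̄ = F·P·Fᵀ + Q = [27 12 32; 12 40 15; 32 15 51]
S = H·P̄·Hᵀ + R = [92 167; 167 858]
K = P̄·Hᵀ·S⁻¹ = [-10416/51047 -6183/51047; -39773/51047 6016/51047; -6592/51047 -10735/51047]
x' − x̄ = [-234336/51047, -420793/51047, -257456/51047] = K·y
y = (KᵀK)⁻¹·Kᵀ·(x' − x̄) = [13, 16]
z = y + H·x̄ = [13, 16] + [-14, -13] = [-1, 3]

z = [-1, 3]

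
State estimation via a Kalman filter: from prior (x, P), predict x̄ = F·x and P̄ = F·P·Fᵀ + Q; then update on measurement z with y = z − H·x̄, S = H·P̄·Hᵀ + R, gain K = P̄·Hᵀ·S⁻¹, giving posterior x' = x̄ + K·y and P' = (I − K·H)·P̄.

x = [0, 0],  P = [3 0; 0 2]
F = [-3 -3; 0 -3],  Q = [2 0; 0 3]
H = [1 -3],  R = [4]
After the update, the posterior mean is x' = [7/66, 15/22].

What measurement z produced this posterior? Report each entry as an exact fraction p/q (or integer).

x̄ = F·x = [0, 0]
P̄ = F·P·Fᵀ + Q = [47 18; 18 21]
S = H·P̄·Hᵀ + R = [132]
K = P̄·Hᵀ·S⁻¹ = [-7/132; -15/44]
x' − x̄ = [7/66, 15/22] = K·y
y = (KᵀK)⁻¹·Kᵀ·(x' − x̄) = [-2]
z = y + H·x̄ = [-2] + [0] = [-2]

z = [-2]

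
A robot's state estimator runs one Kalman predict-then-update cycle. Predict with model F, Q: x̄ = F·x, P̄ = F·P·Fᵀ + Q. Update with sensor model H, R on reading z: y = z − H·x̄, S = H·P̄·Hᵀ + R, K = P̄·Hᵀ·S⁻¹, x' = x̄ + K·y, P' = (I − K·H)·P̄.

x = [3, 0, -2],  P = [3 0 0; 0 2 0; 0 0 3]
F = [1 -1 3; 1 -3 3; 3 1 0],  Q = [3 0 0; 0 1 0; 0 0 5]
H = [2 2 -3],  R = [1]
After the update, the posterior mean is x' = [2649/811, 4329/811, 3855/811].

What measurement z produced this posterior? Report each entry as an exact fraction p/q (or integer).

z = [3]

x̄ = F·x = [-3, -3, 9]
P̄ = F·P·Fᵀ + Q = [35 36 7; 36 49 3; 7 3 34]
S = H·P̄·Hᵀ + R = [811]
K = P̄·Hᵀ·S⁻¹ = [121/811; 161/811; -82/811]
x' − x̄ = [5082/811, 6762/811, -3444/811] = K·y
y = (KᵀK)⁻¹·Kᵀ·(x' − x̄) = [42]
z = y + H·x̄ = [42] + [-39] = [3]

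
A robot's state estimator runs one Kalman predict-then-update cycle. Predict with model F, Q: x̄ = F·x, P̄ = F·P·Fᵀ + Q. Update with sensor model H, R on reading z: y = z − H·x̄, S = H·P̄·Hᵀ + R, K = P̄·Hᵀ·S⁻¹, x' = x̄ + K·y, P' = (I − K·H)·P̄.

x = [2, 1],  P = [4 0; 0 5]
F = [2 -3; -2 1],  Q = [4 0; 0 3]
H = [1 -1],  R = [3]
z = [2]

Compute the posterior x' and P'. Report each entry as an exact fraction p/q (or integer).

x̄ = F·x = [1, -3]
P̄ = F·P·Fᵀ + Q = [65 -31; -31 24]
y = z − H·x̄ = [-2]
S = H·P̄·Hᵀ + R = [154]
K = P̄·Hᵀ·S⁻¹ = [48/77; -5/14]
x' = x̄ + K·y = [-19/77, -16/7]
P' = (I − K·H)·P̄ = [397/77 23/7; 23/7 61/14]

x' = [-19/77, -16/7]
P' = [397/77 23/7; 23/7 61/14]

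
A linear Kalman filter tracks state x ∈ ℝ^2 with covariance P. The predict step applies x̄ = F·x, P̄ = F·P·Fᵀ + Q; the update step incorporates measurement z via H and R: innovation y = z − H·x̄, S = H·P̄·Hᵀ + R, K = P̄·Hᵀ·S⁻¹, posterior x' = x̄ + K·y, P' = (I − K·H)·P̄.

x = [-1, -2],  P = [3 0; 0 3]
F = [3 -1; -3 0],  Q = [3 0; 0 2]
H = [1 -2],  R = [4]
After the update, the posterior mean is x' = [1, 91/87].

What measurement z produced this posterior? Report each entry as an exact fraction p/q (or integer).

x̄ = F·x = [-1, 3]
P̄ = F·P·Fᵀ + Q = [33 -27; -27 29]
S = H·P̄·Hᵀ + R = [261]
K = P̄·Hᵀ·S⁻¹ = [1/3; -85/261]
x' − x̄ = [2, -170/87] = K·y
y = (KᵀK)⁻¹·Kᵀ·(x' − x̄) = [6]
z = y + H·x̄ = [6] + [-7] = [-1]

z = [-1]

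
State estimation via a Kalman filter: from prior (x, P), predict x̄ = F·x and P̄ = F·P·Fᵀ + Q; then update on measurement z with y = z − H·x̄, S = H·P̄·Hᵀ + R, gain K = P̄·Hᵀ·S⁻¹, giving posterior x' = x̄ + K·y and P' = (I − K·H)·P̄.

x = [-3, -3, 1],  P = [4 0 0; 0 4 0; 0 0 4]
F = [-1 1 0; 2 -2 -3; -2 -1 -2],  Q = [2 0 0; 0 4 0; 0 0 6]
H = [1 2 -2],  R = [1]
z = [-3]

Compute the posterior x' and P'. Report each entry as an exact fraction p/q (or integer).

x' = [-510/259, 855/259, 997/259]
P' = [1690/259 -1264/259 -404/259; -1264/259 9432/259 8752/259; -404/259 8752/259 8574/259]

x̄ = F·x = [0, -3, 7]
P̄ = F·P·Fᵀ + Q = [10 -16 4; -16 72 16; 4 16 42]
y = z − H·x̄ = [17]
S = H·P̄·Hᵀ + R = [259]
K = P̄·Hᵀ·S⁻¹ = [-30/259; 96/259; -48/259]
x' = x̄ + K·y = [-510/259, 855/259, 997/259]
P' = (I − K·H)·P̄ = [1690/259 -1264/259 -404/259; -1264/259 9432/259 8752/259; -404/259 8752/259 8574/259]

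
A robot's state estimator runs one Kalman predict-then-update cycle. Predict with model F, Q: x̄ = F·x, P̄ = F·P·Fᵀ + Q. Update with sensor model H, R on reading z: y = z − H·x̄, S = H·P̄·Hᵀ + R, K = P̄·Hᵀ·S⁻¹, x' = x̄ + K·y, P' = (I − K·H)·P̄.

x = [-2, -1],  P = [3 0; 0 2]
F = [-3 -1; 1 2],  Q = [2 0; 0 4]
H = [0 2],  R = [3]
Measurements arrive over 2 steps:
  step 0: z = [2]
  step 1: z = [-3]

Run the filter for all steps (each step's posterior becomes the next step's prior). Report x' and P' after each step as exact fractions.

step 0: x' = [181/63, 16/21], P' = [1277/63 -13/21; -13/21 5/7]
step 1: x' = [25999/6401, -8487/6401], P' = [316378/6401 -10944/6401; -10944/6401 4659/6401]

step 0: x̄ = F·x = [7, -4]
step 0: P̄ = F·P·Fᵀ + Q = [31 -13; -13 15]
step 0: y = z − H·x̄ = [10]
step 0: S = H·P̄·Hᵀ + R = [63]
step 0: K = P̄·Hᵀ·S⁻¹ = [-26/63; 10/21]
step 0: x' = x̄ + K·y = [181/63, 16/21]
step 0: P' = (I − K·H)·P̄ = [1277/63 -13/21; -13/21 5/7]
step 1: x̄ = F·x = [-197/21, 277/63]
step 1: P̄ = F·P·Fᵀ + Q = [1270/7 -1216/21; -1216/21 1553/63]
step 1: y = z − H·x̄ = [-743/63]
step 1: S = H·P̄·Hᵀ + R = [6401/63]
step 1: K = P̄·Hᵀ·S⁻¹ = [-7296/6401; 3106/6401]
step 1: x' = x̄ + K·y = [25999/6401, -8487/6401]
step 1: P' = (I − K·H)·P̄ = [316378/6401 -10944/6401; -10944/6401 4659/6401]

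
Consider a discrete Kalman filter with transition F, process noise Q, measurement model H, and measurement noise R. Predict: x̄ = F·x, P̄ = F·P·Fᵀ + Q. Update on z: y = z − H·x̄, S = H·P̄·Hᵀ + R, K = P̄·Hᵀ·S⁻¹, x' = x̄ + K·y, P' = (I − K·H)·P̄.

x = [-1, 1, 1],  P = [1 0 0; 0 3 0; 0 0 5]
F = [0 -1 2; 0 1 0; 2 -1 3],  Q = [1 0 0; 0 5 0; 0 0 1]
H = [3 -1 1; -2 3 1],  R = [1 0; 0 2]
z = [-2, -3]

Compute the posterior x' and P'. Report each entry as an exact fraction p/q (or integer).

x̄ = F·x = [1, 1, 0]
P̄ = F·P·Fᵀ + Q = [24 -3 33; -3 8 -3; 33 -3 53]
y = z − H·x̄ = [-4, -4]
S = H·P̄·Hᵀ + R = [500 -121; -121 109]
K = P̄·Hᵀ·S⁻¹ = [8868/39859 1068/39859; 1087/39859 11080/39859; 14233/39859 7755/39859]
x' = x̄ + K·y = [5/1733, -383/1733, -3824/1733]
P' = (I − K·H)·P̄ = [24504/39859 28947/39859 -35697/39859; 28947/39859 41452/39859 -44302/39859; -35697/39859 -44302/39859 77022/39859]

x' = [5/1733, -383/1733, -3824/1733]
P' = [24504/39859 28947/39859 -35697/39859; 28947/39859 41452/39859 -44302/39859; -35697/39859 -44302/39859 77022/39859]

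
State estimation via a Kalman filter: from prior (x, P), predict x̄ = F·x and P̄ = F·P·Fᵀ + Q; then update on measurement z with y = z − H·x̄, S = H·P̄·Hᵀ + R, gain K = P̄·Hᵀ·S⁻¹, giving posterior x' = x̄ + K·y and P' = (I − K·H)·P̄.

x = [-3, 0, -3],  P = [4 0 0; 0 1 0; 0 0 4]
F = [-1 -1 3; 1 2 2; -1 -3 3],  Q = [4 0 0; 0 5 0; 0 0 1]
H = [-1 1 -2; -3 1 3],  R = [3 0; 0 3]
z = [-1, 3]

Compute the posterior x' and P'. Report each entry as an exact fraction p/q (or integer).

x' = [-54625/13774, -46071/6887, -5977/6887]
P' = [228091/27548 97548/6887 47483/13774; 97548/6887 176892/6887 39825/6887; 47483/13774 39825/6887 11494/6887]

x̄ = F·x = [-6, -9, -6]
P̄ = F·P·Fᵀ + Q = [45 18 43; 18 29 14; 43 14 50]
y = z − H·x̄ = [-10, 12]
S = H·P̄·Hᵀ + R = [357 -65; -65 89]
K = P̄·Hᵀ·S⁻¹ = [-9277/27548 -3061/27548; -102/6887 1241/6887; -4603/13774 2055/13774]
x' = x̄ + K·y = [-54625/13774, -46071/6887, -5977/6887]
P' = (I − K·H)·P̄ = [228091/27548 97548/6887 47483/13774; 97548/6887 176892/6887 39825/6887; 47483/13774 39825/6887 11494/6887]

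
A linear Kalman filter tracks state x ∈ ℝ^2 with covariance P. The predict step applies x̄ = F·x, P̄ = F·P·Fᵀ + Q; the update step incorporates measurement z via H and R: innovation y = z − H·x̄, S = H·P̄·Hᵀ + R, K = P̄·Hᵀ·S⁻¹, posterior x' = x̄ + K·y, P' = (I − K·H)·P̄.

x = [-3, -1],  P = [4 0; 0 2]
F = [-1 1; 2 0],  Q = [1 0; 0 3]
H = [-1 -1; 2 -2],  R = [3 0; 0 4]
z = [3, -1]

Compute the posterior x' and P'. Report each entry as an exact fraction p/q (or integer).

x' = [-1177/830, -959/830]
P' = [297/415 114/415; 114/415 333/415]

x̄ = F·x = [2, -6]
P̄ = F·P·Fᵀ + Q = [7 -8; -8 19]
y = z − H·x̄ = [-1, -17]
S = H·P̄·Hᵀ + R = [13 24; 24 172]
K = P̄·Hᵀ·S⁻¹ = [-137/415 183/830; -149/415 -219/830]
x' = x̄ + K·y = [-1177/830, -959/830]
P' = (I − K·H)·P̄ = [297/415 114/415; 114/415 333/415]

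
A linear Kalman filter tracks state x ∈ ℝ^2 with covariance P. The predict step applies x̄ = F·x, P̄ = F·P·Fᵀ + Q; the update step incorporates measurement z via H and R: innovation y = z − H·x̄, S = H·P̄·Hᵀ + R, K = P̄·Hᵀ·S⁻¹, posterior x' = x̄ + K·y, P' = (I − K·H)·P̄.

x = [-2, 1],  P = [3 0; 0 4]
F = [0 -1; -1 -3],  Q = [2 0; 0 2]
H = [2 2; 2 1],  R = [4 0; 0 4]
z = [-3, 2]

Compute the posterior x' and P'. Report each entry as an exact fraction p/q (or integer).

x̄ = F·x = [-1, -1]
P̄ = F·P·Fᵀ + Q = [6 12; 12 41]
y = z − H·x̄ = [1, 5]
S = H·P̄·Hᵀ + R = [288 178; 178 117]
K = P̄·Hᵀ·S⁻¹ = [-15/503 126/503; 208/503 -37/503]
x' = x̄ + K·y = [112/503, -480/503]
P' = (I − K·H)·P̄ = [534/503 -564/503; -564/503 980/503]

x' = [112/503, -480/503]
P' = [534/503 -564/503; -564/503 980/503]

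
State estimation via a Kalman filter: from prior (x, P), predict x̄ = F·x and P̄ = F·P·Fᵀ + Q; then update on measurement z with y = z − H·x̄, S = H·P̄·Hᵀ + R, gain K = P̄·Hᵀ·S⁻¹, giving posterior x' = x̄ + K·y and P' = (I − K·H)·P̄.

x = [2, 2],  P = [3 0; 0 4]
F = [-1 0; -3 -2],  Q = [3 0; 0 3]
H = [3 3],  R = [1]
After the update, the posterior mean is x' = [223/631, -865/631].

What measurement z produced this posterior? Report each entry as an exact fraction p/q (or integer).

x̄ = F·x = [-2, -10]
P̄ = F·P·Fᵀ + Q = [6 9; 9 46]
S = H·P̄·Hᵀ + R = [631]
K = P̄·Hᵀ·S⁻¹ = [45/631; 165/631]
x' − x̄ = [1485/631, 5445/631] = K·y
y = (KᵀK)⁻¹·Kᵀ·(x' − x̄) = [33]
z = y + H·x̄ = [33] + [-36] = [-3]

z = [-3]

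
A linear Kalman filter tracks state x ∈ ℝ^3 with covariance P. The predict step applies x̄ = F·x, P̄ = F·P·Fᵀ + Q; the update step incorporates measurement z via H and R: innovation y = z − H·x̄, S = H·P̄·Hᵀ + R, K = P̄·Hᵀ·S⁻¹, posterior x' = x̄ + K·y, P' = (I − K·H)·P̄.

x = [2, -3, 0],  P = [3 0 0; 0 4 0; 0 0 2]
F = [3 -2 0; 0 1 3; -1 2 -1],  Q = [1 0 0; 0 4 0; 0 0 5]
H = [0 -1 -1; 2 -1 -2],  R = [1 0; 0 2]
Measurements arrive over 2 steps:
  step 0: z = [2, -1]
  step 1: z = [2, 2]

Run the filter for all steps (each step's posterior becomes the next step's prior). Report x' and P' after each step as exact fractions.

step 0: x' = [-383/364, -1637/728, 40/91], P' = [375/182 -901/364 265/91; -901/364 15823/2184 -1714/273; 265/91 -1714/273 1706/273]
step 1: x' = [-12357150/20466077, -22700452/20466077, -21236162/20466077], P' = [22530592/20466077 -11281848/20466077 21010238/20466077; -11281848/20466077 66796094/20466077 -50084996/20466077; 21010238/20466077 -50084996/20466077 51761256/20466077]

step 0: x̄ = F·x = [12, -3, -8]
step 0: P̄ = F·P·Fᵀ + Q = [44 -8 -25; -8 26 2; -25 2 26]
step 0: y = z − H·x̄ = [-9, -44]
step 0: S = H·P̄·Hᵀ + R = [57 150; 150 548]
step 0: K = P̄·Hᵀ·S⁻¹ = [-159/364 281/728; -2111/2184 263/1456; 8/273 -18/91]
step 0: x' = x̄ + K·y = [-383/364, -1637/728, 40/91]
step 0: P' = (I − K·H)·P̄ = [375/182 -901/364 265/91; -901/364 15823/2184 -1714/273; 265/91 -1714/273 1706/273]
step 1: x̄ = F·x = [122/91, -677/728, -101/26]
step 1: P̄ = F·P·Fᵀ + Q = [21356/273 11456/273 -2974/39; 11456/273 65119/2184 -3269/78; -2974/39 -3269/78 3242/39]
step 1: y = z − H·x̄ = [-2049/728, -6829/728]
step 1: S = H·P̄·Hᵀ + R = [65791/2184 303419/2184; 303419/2184 2078719/2184]
step 1: K = P̄·Hᵀ·S⁻¹ = [-9728390/20466077 7161278/20466077; -16711098/20466077 5405101/20466077; -1676260/20466077 -5708520/20466077]
step 1: x' = x̄ + K·y = [-12357150/20466077, -22700452/20466077, -21236162/20466077]
step 1: P' = (I − K·H)·P̄ = [22530592/20466077 -11281848/20466077 21010238/20466077; -11281848/20466077 66796094/20466077 -50084996/20466077; 21010238/20466077 -50084996/20466077 51761256/20466077]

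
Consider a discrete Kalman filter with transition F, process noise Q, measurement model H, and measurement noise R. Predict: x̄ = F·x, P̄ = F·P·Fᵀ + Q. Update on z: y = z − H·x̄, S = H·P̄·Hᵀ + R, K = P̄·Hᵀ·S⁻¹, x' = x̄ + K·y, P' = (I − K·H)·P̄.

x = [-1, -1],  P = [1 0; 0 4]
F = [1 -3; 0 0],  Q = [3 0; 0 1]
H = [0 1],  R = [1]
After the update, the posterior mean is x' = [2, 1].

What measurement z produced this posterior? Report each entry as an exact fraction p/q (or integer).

x̄ = F·x = [2, 0]
P̄ = F·P·Fᵀ + Q = [40 0; 0 1]
S = H·P̄·Hᵀ + R = [2]
K = P̄·Hᵀ·S⁻¹ = [0; 1/2]
x' − x̄ = [0, 1] = K·y
y = (KᵀK)⁻¹·Kᵀ·(x' − x̄) = [2]
z = y + H·x̄ = [2] + [0] = [2]

z = [2]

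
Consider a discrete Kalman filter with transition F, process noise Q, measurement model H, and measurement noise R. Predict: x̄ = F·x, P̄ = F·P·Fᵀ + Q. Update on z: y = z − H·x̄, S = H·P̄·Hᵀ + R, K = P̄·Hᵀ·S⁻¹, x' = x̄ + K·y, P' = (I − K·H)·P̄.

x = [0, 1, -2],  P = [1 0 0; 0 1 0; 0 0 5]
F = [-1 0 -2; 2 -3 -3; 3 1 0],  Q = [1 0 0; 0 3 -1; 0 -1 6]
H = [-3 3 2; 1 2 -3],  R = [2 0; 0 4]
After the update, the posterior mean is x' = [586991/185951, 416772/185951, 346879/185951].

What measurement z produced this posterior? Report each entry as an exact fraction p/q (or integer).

z = [1, 2]

x̄ = F·x = [4, 3, 1]
P̄ = F·P·Fᵀ + Q = [22 28 -3; 28 61 2; -3 2 16]
S = H·P̄·Hᵀ + R = [369 77; 77 520]
K = P̄·Hᵀ·S⁻¹ = [-459/185951 31179/185951; 42472/185951 45205/185951; 28059/185951 -20962/185951]
x' − x̄ = [-156813/185951, -141081/185951, 160928/185951] = K·y
y = (KᵀK)⁻¹·Kᵀ·(x' − x̄) = [2, -5]
z = y + H·x̄ = [2, -5] + [-1, 7] = [1, 2]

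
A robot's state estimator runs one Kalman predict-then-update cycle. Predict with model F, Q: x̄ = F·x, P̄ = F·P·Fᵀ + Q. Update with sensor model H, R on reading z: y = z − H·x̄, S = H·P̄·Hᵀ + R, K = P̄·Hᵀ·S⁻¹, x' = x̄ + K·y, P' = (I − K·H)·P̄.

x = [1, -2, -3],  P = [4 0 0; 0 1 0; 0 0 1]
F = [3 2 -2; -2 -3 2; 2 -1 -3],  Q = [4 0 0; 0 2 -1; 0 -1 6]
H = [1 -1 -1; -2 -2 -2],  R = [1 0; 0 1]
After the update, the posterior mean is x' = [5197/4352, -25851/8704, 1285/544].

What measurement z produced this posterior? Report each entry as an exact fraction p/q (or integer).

z = [2, -1]

x̄ = F·x = [5, -2, 13]
P̄ = F·P·Fᵀ + Q = [48 -34 28; -34 31 -20; 28 -20 32]
S = H·P̄·Hᵀ + R = [84 -50; -50 237]
K = P̄·Hᵀ·S⁻¹ = [4299/8704 -1089/4352; -8365/17408 807/8704; -13/1088 -185/544]
x' − x̄ = [-16563/4352, -8443/8704, -5787/544] = K·y
y = (KᵀK)⁻¹·Kᵀ·(x' − x̄) = [8, 31]
z = y + H·x̄ = [8, 31] + [-6, -32] = [2, -1]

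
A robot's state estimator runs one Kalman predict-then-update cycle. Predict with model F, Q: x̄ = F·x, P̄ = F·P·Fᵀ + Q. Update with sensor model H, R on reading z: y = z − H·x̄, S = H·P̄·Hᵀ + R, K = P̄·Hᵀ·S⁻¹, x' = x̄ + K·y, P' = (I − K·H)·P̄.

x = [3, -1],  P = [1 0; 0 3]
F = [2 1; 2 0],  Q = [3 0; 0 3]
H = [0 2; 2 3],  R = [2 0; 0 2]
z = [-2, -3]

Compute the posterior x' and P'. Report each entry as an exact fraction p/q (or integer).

x̄ = F·x = [5, 6]
P̄ = F·P·Fᵀ + Q = [10 4; 4 7]
y = z − H·x̄ = [-14, -31]
S = H·P̄·Hᵀ + R = [30 58; 58 153]
K = P̄·Hᵀ·S⁻¹ = [-316/613 248/613; 230/613 29/613]
x' = x̄ + K·y = [-199/613, -441/613]
P' = (I − K·H)·P̄ = [722/613 -316/613; -316/613 230/613]

x' = [-199/613, -441/613]
P' = [722/613 -316/613; -316/613 230/613]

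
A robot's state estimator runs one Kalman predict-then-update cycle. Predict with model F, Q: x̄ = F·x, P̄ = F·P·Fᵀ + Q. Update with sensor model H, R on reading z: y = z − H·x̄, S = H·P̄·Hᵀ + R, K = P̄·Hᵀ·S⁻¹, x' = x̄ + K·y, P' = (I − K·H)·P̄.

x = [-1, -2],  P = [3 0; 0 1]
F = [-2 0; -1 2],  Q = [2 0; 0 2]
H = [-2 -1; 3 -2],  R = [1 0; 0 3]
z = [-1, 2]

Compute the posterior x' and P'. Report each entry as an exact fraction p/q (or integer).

x̄ = F·x = [2, -3]
P̄ = F·P·Fᵀ + Q = [14 6; 6 9]
y = z − H·x̄ = [0, -10]
S = H·P̄·Hᵀ + R = [90 -60; -60 93]
K = P̄·Hᵀ·S⁻¹ = [-227/795 22/159; -217/530 -14/53]
x' = x̄ + K·y = [98/159, -19/53]
P' = (I − K·H)·P̄ = [112/795 1/265; 1/265 213/530]

x' = [98/159, -19/53]
P' = [112/795 1/265; 1/265 213/530]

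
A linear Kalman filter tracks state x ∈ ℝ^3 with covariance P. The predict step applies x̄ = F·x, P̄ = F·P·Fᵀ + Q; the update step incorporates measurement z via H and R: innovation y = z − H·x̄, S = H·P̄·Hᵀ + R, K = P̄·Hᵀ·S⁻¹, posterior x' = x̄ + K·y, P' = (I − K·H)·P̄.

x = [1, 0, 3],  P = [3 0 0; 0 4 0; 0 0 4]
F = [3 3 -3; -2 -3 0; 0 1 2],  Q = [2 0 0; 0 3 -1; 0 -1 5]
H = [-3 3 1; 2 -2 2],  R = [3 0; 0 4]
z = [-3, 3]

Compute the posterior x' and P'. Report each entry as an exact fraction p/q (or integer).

x̄ = F·x = [-6, -2, 6]
P̄ = F·P·Fᵀ + Q = [101 -54 -12; -54 51 -13; -12 -13 25]
y = z − H·x̄ = [-21, -1]
S = H·P̄·Hᵀ + R = [2362 -1514; -1514 1152]
K = P̄·Hᵀ·S⁻¹ = [-29125/107207 -23323/214414; -50/2281 -533/2281; 26018/107207 39033/107207]
x' = x̄ + K·y = [-39911/214414, -2979/2281, 57831/107207]
P' = (I − K·H)·P̄ = [270471/107207 5414/2281 -39336/107207; 5414/2281 5643/2281 -837/2281; -39336/107207 -837/2281 78063/107207]

x' = [-39911/214414, -2979/2281, 57831/107207]
P' = [270471/107207 5414/2281 -39336/107207; 5414/2281 5643/2281 -837/2281; -39336/107207 -837/2281 78063/107207]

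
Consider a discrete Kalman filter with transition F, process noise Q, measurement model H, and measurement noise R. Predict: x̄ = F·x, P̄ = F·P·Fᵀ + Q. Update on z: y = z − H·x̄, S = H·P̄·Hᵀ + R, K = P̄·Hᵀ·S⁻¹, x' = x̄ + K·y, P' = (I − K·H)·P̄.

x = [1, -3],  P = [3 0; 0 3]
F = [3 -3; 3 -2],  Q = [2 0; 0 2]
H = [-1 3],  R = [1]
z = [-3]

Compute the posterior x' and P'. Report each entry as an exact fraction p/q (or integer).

x̄ = F·x = [12, 9]
P̄ = F·P·Fᵀ + Q = [56 45; 45 41]
y = z − H·x̄ = [-18]
S = H·P̄·Hᵀ + R = [156]
K = P̄·Hᵀ·S⁻¹ = [79/156; 1/2]
x' = x̄ + K·y = [75/26, 0]
P' = (I − K·H)·P̄ = [2495/156 11/2; 11/2 2]

x' = [75/26, 0]
P' = [2495/156 11/2; 11/2 2]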